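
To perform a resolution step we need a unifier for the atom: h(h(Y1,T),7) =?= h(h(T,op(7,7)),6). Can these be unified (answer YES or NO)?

NO

Decompose h/2: h(Y1,T) =?= h(T,op(7,7)),  7 =?= 6.
Decompose h/2: Y1 =?= T,  T =?= op(7,7).
Bind Y1 := T; no other remaining equation mentions Y1.
Bind T := op(7,7); no other remaining equation mentions T. Substituting into the earlier binding gives Y1 := op(7,7).
Clash: constants 7 and 6 differ; no unifier exists.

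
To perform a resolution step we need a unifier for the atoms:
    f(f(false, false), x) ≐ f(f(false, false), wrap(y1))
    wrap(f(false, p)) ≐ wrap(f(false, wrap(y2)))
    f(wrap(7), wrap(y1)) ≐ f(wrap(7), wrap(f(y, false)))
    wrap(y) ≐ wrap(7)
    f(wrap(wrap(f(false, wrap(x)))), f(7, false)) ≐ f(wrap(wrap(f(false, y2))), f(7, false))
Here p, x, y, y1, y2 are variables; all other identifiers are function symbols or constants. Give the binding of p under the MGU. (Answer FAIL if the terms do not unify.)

Decompose f/2: f(false, false) ≐ f(false, false),  x ≐ wrap(y1).
Delete trivial equation f(false, false) ≐ f(false, false).
Bind x := wrap(y1); substituting into the one remaining equation that mentions x gives: f(wrap(wrap(f(false, wrap(wrap(y1))))), f(7, false)) ≐ f(wrap(wrap(f(false, y2))), f(7, false)).
Decompose wrap/1: f(false, p) ≐ f(false, wrap(y2)).
Decompose f/2: false ≐ false,  p ≐ wrap(y2).
Delete trivial equation false ≐ false.
Bind p := wrap(y2); no other remaining equation mentions p.
Decompose f/2: wrap(7) ≐ wrap(7),  wrap(y1) ≐ wrap(f(y, false)).
Delete trivial equation wrap(7) ≐ wrap(7).
Decompose wrap/1: y1 ≐ f(y, false).
Bind y1 := f(y, false); substituting into the one remaining equation that mentions y1 gives: f(wrap(wrap(f(false, wrap(wrap(f(y, false)))))), f(7, false)) ≐ f(wrap(wrap(f(false, y2))), f(7, false)). Substituting into the earlier binding gives x := wrap(f(y, false)).
Decompose wrap/1: y ≐ 7.
Bind y := 7; substituting into the remaining equation gives: f(wrap(wrap(f(false, wrap(wrap(f(7, false)))))), f(7, false)) ≐ f(wrap(wrap(f(false, y2))), f(7, false)). Substituting into the earlier bindings gives x := wrap(f(7, false)), y1 := f(7, false).
Decompose f/2: wrap(wrap(f(false, wrap(wrap(f(7, false)))))) ≐ wrap(wrap(f(false, y2))),  f(7, false) ≐ f(7, false).
Decompose wrap/1: wrap(f(false, wrap(wrap(f(7, false))))) ≐ wrap(f(false, y2)).
Decompose wrap/1: f(false, wrap(wrap(f(7, false)))) ≐ f(false, y2).
Decompose f/2: false ≐ false,  wrap(wrap(f(7, false))) ≐ y2.
Delete trivial equation false ≐ false.
Bind y2 := wrap(wrap(f(7, false))); no other remaining equation mentions y2. Substituting into the earlier binding gives p := wrap(wrap(wrap(f(7, false)))).
Delete trivial equation f(7, false) ≐ f(7, false).
MGU = { x ↦ wrap(f(7, false)), p ↦ wrap(wrap(wrap(f(7, false)))), y1 ↦ f(7, false), y ↦ 7, y2 ↦ wrap(wrap(f(7, false))) }, so p ↦ wrap(wrap(wrap(f(7, false)))).

wrap(wrap(wrap(f(7, false))))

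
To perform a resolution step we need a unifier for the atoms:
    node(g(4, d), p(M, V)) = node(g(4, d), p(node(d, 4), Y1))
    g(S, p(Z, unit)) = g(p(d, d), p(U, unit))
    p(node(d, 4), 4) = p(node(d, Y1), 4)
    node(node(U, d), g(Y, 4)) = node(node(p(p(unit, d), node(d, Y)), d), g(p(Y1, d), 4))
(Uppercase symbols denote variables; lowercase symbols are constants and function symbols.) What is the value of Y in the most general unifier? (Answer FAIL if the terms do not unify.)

Decompose node/2: g(4, d) = g(4, d),  p(M, V) = p(node(d, 4), Y1).
Delete trivial equation g(4, d) = g(4, d).
Decompose p/2: M = node(d, 4),  V = Y1.
Bind M := node(d, 4); no other remaining equation mentions M.
Bind V := Y1; no other remaining equation mentions V.
Decompose g/2: S = p(d, d),  p(Z, unit) = p(U, unit).
Bind S := p(d, d); no other remaining equation mentions S.
Decompose p/2: Z = U,  unit = unit.
Bind Z := U; no other remaining equation mentions Z.
Delete trivial equation unit = unit.
Decompose p/2: node(d, 4) = node(d, Y1),  4 = 4.
Decompose node/2: d = d,  4 = Y1.
Delete trivial equation d = d.
Bind Y1 := 4; substituting into the one remaining equation that mentions Y1 gives: node(node(U, d), g(Y, 4)) = node(node(p(p(unit, d), node(d, Y)), d), g(p(4, d), 4)). Substituting into the earlier binding gives V := 4.
Delete trivial equation 4 = 4.
Decompose node/2: node(U, d) = node(p(p(unit, d), node(d, Y)), d),  g(Y, 4) = g(p(4, d), 4).
Decompose node/2: U = p(p(unit, d), node(d, Y)),  d = d.
Bind U := p(p(unit, d), node(d, Y)); no other remaining equation mentions U. Substituting into the earlier binding gives Z := p(p(unit, d), node(d, Y)).
Delete trivial equation d = d.
Decompose g/2: Y = p(4, d),  4 = 4.
Bind Y := p(4, d); no other remaining equation mentions Y. Substituting into the earlier bindings gives Z := p(p(unit, d), node(d, p(4, d))), U := p(p(unit, d), node(d, p(4, d))).
Delete trivial equation 4 = 4.
MGU = { M ↦ node(d, 4), V ↦ 4, S ↦ p(d, d), Z ↦ p(p(unit, d), node(d, p(4, d))), Y1 ↦ 4, U ↦ p(p(unit, d), node(d, p(4, d))), Y ↦ p(4, d) }, so Y ↦ p(4, d).

p(4, d)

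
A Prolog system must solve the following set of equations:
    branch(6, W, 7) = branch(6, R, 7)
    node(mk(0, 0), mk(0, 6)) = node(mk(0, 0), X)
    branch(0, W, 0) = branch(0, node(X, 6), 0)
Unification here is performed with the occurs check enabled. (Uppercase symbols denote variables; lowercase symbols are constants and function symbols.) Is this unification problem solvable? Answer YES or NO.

YES

Decompose branch/3: 6 = 6,  W = R,  7 = 7.
Delete trivial equation 6 = 6.
Bind W := R; substituting into the one remaining equation that mentions W gives: branch(0, R, 0) = branch(0, node(X, 6), 0).
Delete trivial equation 7 = 7.
Decompose node/2: mk(0, 0) = mk(0, 0),  mk(0, 6) = X.
Delete trivial equation mk(0, 0) = mk(0, 0).
Bind X := mk(0, 6); substituting into the remaining equation gives: branch(0, R, 0) = branch(0, node(mk(0, 6), 6), 0).
Decompose branch/3: 0 = 0,  R = node(mk(0, 6), 6),  0 = 0.
Delete trivial equation 0 = 0.
Bind R := node(mk(0, 6), 6); no other remaining equation mentions R. Substituting into the earlier binding gives W := node(mk(0, 6), 6).
Delete trivial equation 0 = 0.
No equations remain and no clash or occurs-check failure arose, so a unifier exists.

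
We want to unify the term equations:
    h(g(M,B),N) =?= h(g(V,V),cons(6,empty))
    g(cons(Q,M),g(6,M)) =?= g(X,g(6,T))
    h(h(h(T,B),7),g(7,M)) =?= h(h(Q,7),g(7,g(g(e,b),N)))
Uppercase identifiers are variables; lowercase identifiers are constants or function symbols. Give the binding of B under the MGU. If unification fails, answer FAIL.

Decompose h/2: g(M,B) =?= g(V,V),  N =?= cons(6,empty).
Decompose g/2: M =?= V,  B =?= V.
Bind M := V; substituting into the 2 remaining equations that mention M gives: g(cons(Q,V),g(6,V)) =?= g(X,g(6,T)),  h(h(h(T,B),7),g(7,V)) =?= h(h(Q,7),g(7,g(g(e,b),N))).
Bind B := V; substituting into the one remaining equation that mentions B gives: h(h(h(T,V),7),g(7,V)) =?= h(h(Q,7),g(7,g(g(e,b),N))).
Bind N := cons(6,empty); substituting into the one remaining equation that mentions N gives: h(h(h(T,V),7),g(7,V)) =?= h(h(Q,7),g(7,g(g(e,b),cons(6,empty)))).
Decompose g/2: cons(Q,V) =?= X,  g(6,V) =?= g(6,T).
Bind X := cons(Q,V); no other remaining equation mentions X.
Decompose g/2: 6 =?= 6,  V =?= T.
Delete trivial equation 6 =?= 6.
Bind V := T; substituting into the remaining equation gives: h(h(h(T,T),7),g(7,T)) =?= h(h(Q,7),g(7,g(g(e,b),cons(6,empty)))). Substituting into the earlier bindings gives M := T, B := T, X := cons(Q,T).
Decompose h/2: h(h(T,T),7) =?= h(Q,7),  g(7,T) =?= g(7,g(g(e,b),cons(6,empty))).
Decompose h/2: h(T,T) =?= Q,  7 =?= 7.
Bind Q := h(T,T); no other remaining equation mentions Q. Substituting into the earlier binding gives X := cons(h(T,T),T).
Delete trivial equation 7 =?= 7.
Decompose g/2: 7 =?= 7,  T =?= g(g(e,b),cons(6,empty)).
Delete trivial equation 7 =?= 7.
Bind T := g(g(e,b),cons(6,empty)). Substituting into the earlier bindings gives M := g(g(e,b),cons(6,empty)), B := g(g(e,b),cons(6,empty)), X := cons(h(g(g(e,b),cons(6,empty)),g(g(e,b),cons(6,empty))),g(g(e,b),cons(6,empty))), V := g(g(e,b),cons(6,empty)), Q := h(g(g(e,b),cons(6,empty)),g(g(e,b),cons(6,empty))).
MGU = { M -> g(g(e,b),cons(6,empty)), B -> g(g(e,b),cons(6,empty)), N -> cons(6,empty), X -> cons(h(g(g(e,b),cons(6,empty)),g(g(e,b),cons(6,empty))),g(g(e,b),cons(6,empty))), V -> g(g(e,b),cons(6,empty)), Q -> h(g(g(e,b),cons(6,empty)),g(g(e,b),cons(6,empty))), T -> g(g(e,b),cons(6,empty)) }, so B -> g(g(e,b),cons(6,empty)).

g(g(e,b),cons(6,empty))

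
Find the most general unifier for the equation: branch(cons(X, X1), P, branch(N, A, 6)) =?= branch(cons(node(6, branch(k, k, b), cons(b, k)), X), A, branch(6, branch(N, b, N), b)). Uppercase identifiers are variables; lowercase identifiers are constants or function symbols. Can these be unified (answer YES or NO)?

Decompose branch/3: cons(X, X1) =?= cons(node(6, branch(k, k, b), cons(b, k)), X),  P =?= A,  branch(N, A, 6) =?= branch(6, branch(N, b, N), b).
Decompose cons/2: X =?= node(6, branch(k, k, b), cons(b, k)),  X1 =?= X.
Bind X := node(6, branch(k, k, b), cons(b, k)); substituting into the one remaining equation that mentions X gives: X1 =?= node(6, branch(k, k, b), cons(b, k)).
Bind X1 := node(6, branch(k, k, b), cons(b, k)); no other remaining equation mentions X1.
Bind P := A; no other remaining equation mentions P.
Decompose branch/3: N =?= 6,  A =?= branch(N, b, N),  6 =?= b.
Bind N := 6; substituting into the one remaining equation that mentions N gives: A =?= branch(6, b, 6).
Bind A := branch(6, b, 6); no other remaining equation mentions A. Substituting into the earlier binding gives P := branch(6, b, 6).
Clash: constants 6 and b differ; no unifier exists.

NO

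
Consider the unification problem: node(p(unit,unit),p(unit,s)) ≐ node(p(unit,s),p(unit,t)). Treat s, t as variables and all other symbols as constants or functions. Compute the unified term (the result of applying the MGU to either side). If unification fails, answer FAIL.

node(p(unit,unit),p(unit,unit))

Decompose node/2: p(unit,unit) ≐ p(unit,s),  p(unit,s) ≐ p(unit,t).
Decompose p/2: unit ≐ unit,  unit ≐ s.
Delete trivial equation unit ≐ unit.
Bind s := unit; substituting into the remaining equation gives: p(unit,unit) ≐ p(unit,t).
Decompose p/2: unit ≐ unit,  unit ≐ t.
Delete trivial equation unit ≐ unit.
Bind t := unit.
Applying the MGU to either side gives node(p(unit,unit),p(unit,unit)).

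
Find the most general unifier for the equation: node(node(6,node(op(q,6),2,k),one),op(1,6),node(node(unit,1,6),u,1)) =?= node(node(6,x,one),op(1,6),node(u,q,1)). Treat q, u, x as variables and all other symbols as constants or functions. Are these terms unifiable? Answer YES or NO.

Decompose node/3: node(6,node(op(q,6),2,k),one) =?= node(6,x,one),  op(1,6) =?= op(1,6),  node(node(unit,1,6),u,1) =?= node(u,q,1).
Decompose node/3: 6 =?= 6,  node(op(q,6),2,k) =?= x,  one =?= one.
Delete trivial equation 6 =?= 6.
Bind x := node(op(q,6),2,k); no other remaining equation mentions x.
Delete trivial equation one =?= one.
Delete trivial equation op(1,6) =?= op(1,6).
Decompose node/3: node(unit,1,6) =?= u,  u =?= q,  1 =?= 1.
Bind u := node(unit,1,6); substituting into the one remaining equation that mentions u gives: node(unit,1,6) =?= q.
Bind q := node(unit,1,6); no other remaining equation mentions q. Substituting into the earlier binding gives x := node(op(node(unit,1,6),6),2,k).
Delete trivial equation 1 =?= 1.
No equations remain and no clash or occurs-check failure arose, so a unifier exists.

YES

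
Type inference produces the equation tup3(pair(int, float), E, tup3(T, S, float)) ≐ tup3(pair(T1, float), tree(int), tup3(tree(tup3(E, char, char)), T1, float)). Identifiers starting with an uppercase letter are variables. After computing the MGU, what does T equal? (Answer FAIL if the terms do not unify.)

Decompose tup3/3: pair(int, float) ≐ pair(T1, float),  E ≐ tree(int),  tup3(T, S, float) ≐ tup3(tree(tup3(E, char, char)), T1, float).
Decompose pair/2: int ≐ T1,  float ≐ float.
Bind T1 := int; substituting into the one remaining equation that mentions T1 gives: tup3(T, S, float) ≐ tup3(tree(tup3(E, char, char)), int, float).
Delete trivial equation float ≐ float.
Bind E := tree(int); substituting into the remaining equation gives: tup3(T, S, float) ≐ tup3(tree(tup3(tree(int), char, char)), int, float).
Decompose tup3/3: T ≐ tree(tup3(tree(int), char, char)),  S ≐ int,  float ≐ float.
Bind T := tree(tup3(tree(int), char, char)); no other remaining equation mentions T.
Bind S := int; no other remaining equation mentions S.
Delete trivial equation float ≐ float.
MGU = { T1 -> int, E -> tree(int), T -> tree(tup3(tree(int), char, char)), S -> int }, so T -> tree(tup3(tree(int), char, char)).

tree(tup3(tree(int), char, char))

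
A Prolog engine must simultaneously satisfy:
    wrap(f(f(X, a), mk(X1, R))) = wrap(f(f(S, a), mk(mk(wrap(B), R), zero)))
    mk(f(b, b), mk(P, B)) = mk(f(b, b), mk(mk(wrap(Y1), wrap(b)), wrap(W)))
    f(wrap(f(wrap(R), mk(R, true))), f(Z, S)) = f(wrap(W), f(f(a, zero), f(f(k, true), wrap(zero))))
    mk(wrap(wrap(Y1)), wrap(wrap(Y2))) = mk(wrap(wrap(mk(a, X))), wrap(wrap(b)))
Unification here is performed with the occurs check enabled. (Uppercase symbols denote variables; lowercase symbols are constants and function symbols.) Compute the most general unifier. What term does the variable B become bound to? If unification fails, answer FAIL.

wrap(f(wrap(zero), mk(zero, true)))

Decompose wrap/1: f(f(X, a), mk(X1, R)) = f(f(S, a), mk(mk(wrap(B), R), zero)).
Decompose f/2: f(X, a) = f(S, a),  mk(X1, R) = mk(mk(wrap(B), R), zero).
Decompose f/2: X = S,  a = a.
Bind X := S; substituting into the one remaining equation that mentions X gives: mk(wrap(wrap(Y1)), wrap(wrap(Y2))) = mk(wrap(wrap(mk(a, S))), wrap(wrap(b))).
Delete trivial equation a = a.
Decompose mk/2: X1 = mk(wrap(B), R),  R = zero.
Bind X1 := mk(wrap(B), R); no other remaining equation mentions X1.
Bind R := zero; substituting into the one remaining equation that mentions R gives: f(wrap(f(wrap(zero), mk(zero, true))), f(Z, S)) = f(wrap(W), f(f(a, zero), f(f(k, true), wrap(zero)))). Substituting into the earlier binding gives X1 := mk(wrap(B), zero).
Decompose mk/2: f(b, b) = f(b, b),  mk(P, B) = mk(mk(wrap(Y1), wrap(b)), wrap(W)).
Delete trivial equation f(b, b) = f(b, b).
Decompose mk/2: P = mk(wrap(Y1), wrap(b)),  B = wrap(W).
Bind P := mk(wrap(Y1), wrap(b)); no other remaining equation mentions P.
Bind B := wrap(W); no other remaining equation mentions B. Substituting into the earlier binding gives X1 := mk(wrap(wrap(W)), zero).
Decompose f/2: wrap(f(wrap(zero), mk(zero, true))) = wrap(W),  f(Z, S) = f(f(a, zero), f(f(k, true), wrap(zero))).
Decompose wrap/1: f(wrap(zero), mk(zero, true)) = W.
Bind W := f(wrap(zero), mk(zero, true)); no other remaining equation mentions W. Substituting into the earlier bindings gives X1 := mk(wrap(wrap(f(wrap(zero), mk(zero, true)))), zero), B := wrap(f(wrap(zero), mk(zero, true))).
Decompose f/2: Z = f(a, zero),  S = f(f(k, true), wrap(zero)).
Bind Z := f(a, zero); no other remaining equation mentions Z.
Bind S := f(f(k, true), wrap(zero)); substituting into the remaining equation gives: mk(wrap(wrap(Y1)), wrap(wrap(Y2))) = mk(wrap(wrap(mk(a, f(f(k, true), wrap(zero))))), wrap(wrap(b))). Substituting into the earlier binding gives X := f(f(k, true), wrap(zero)).
Decompose mk/2: wrap(wrap(Y1)) = wrap(wrap(mk(a, f(f(k, true), wrap(zero))))),  wrap(wrap(Y2)) = wrap(wrap(b)).
Decompose wrap/1: wrap(Y1) = wrap(mk(a, f(f(k, true), wrap(zero)))).
Decompose wrap/1: Y1 = mk(a, f(f(k, true), wrap(zero))).
Bind Y1 := mk(a, f(f(k, true), wrap(zero))); no other remaining equation mentions Y1. Substituting into the earlier binding gives P := mk(wrap(mk(a, f(f(k, true), wrap(zero)))), wrap(b)).
Decompose wrap/1: wrap(Y2) = wrap(b).
Decompose wrap/1: Y2 = b.
Bind Y2 := b.
MGU = { X -> f(f(k, true), wrap(zero)), X1 -> mk(wrap(wrap(f(wrap(zero), mk(zero, true)))), zero), R -> zero, P -> mk(wrap(mk(a, f(f(k, true), wrap(zero)))), wrap(b)), B -> wrap(f(wrap(zero), mk(zero, true))), W -> f(wrap(zero), mk(zero, true)), Z -> f(a, zero), S -> f(f(k, true), wrap(zero)), Y1 -> mk(a, f(f(k, true), wrap(zero))), Y2 -> b }, so B -> wrap(f(wrap(zero), mk(zero, true))).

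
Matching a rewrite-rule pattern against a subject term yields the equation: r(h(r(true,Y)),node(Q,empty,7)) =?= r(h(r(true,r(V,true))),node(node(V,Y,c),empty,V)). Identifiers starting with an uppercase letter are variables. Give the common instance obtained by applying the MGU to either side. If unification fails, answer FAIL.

Decompose r/2: h(r(true,Y)) =?= h(r(true,r(V,true))),  node(Q,empty,7) =?= node(node(V,Y,c),empty,V).
Decompose h/1: r(true,Y) =?= r(true,r(V,true)).
Decompose r/2: true =?= true,  Y =?= r(V,true).
Delete trivial equation true =?= true.
Bind Y := r(V,true); substituting into the remaining equation gives: node(Q,empty,7) =?= node(node(V,r(V,true),c),empty,V).
Decompose node/3: Q =?= node(V,r(V,true),c),  empty =?= empty,  7 =?= V.
Bind Q := node(V,r(V,true),c); no other remaining equation mentions Q.
Delete trivial equation empty =?= empty.
Bind V := 7. Substituting into the earlier bindings gives Y := r(7,true), Q := node(7,r(7,true),c).
Applying the MGU to either side gives r(h(r(true,r(7,true))),node(node(7,r(7,true),c),empty,7)).

r(h(r(true,r(7,true))),node(node(7,r(7,true),c),empty,7))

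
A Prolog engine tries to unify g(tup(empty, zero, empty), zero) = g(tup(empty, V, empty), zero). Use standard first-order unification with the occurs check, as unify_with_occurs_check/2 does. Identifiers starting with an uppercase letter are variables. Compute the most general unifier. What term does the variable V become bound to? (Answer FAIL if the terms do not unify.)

Decompose g/2: tup(empty, zero, empty) = tup(empty, V, empty),  zero = zero.
Decompose tup/3: empty = empty,  zero = V,  empty = empty.
Delete trivial equation empty = empty.
Bind V := zero; no other remaining equation mentions V.
Delete trivial equation empty = empty.
Delete trivial equation zero = zero.
MGU = { V = zero }, so V = zero.

zero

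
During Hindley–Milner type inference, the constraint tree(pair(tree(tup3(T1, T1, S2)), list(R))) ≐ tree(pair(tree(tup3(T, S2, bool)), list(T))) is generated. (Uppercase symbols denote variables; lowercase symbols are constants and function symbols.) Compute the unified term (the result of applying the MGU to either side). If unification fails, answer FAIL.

Decompose tree/1: pair(tree(tup3(T1, T1, S2)), list(R)) ≐ pair(tree(tup3(T, S2, bool)), list(T)).
Decompose pair/2: tree(tup3(T1, T1, S2)) ≐ tree(tup3(T, S2, bool)),  list(R) ≐ list(T).
Decompose tree/1: tup3(T1, T1, S2) ≐ tup3(T, S2, bool).
Decompose tup3/3: T1 ≐ T,  T1 ≐ S2,  S2 ≐ bool.
Bind T1 := T; substituting into the one remaining equation that mentions T1 gives: T ≐ S2.
Bind T := S2; substituting into the one remaining equation that mentions T gives: list(R) ≐ list(S2). Substituting into the earlier binding gives T1 := S2.
Bind S2 := bool; substituting into the remaining equation gives: list(R) ≐ list(bool). Substituting into the earlier bindings gives T1 := bool, T := bool.
Decompose list/1: R ≐ bool.
Bind R := bool.
Applying the MGU to either side gives tree(pair(tree(tup3(bool, bool, bool)), list(bool))).

tree(pair(tree(tup3(bool, bool, bool)), list(bool)))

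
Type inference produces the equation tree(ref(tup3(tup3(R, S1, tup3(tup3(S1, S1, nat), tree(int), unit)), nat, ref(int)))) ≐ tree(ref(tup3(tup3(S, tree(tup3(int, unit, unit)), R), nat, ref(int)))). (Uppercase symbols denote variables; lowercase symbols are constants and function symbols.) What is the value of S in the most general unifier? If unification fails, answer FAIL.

Decompose tree/1: ref(tup3(tup3(R, S1, tup3(tup3(S1, S1, nat), tree(int), unit)), nat, ref(int))) ≐ ref(tup3(tup3(S, tree(tup3(int, unit, unit)), R), nat, ref(int))).
Decompose ref/1: tup3(tup3(R, S1, tup3(tup3(S1, S1, nat), tree(int), unit)), nat, ref(int)) ≐ tup3(tup3(S, tree(tup3(int, unit, unit)), R), nat, ref(int)).
Decompose tup3/3: tup3(R, S1, tup3(tup3(S1, S1, nat), tree(int), unit)) ≐ tup3(S, tree(tup3(int, unit, unit)), R),  nat ≐ nat,  ref(int) ≐ ref(int).
Decompose tup3/3: R ≐ S,  S1 ≐ tree(tup3(int, unit, unit)),  tup3(tup3(S1, S1, nat), tree(int), unit) ≐ R.
Bind R := S; substituting into the one remaining equation that mentions R gives: tup3(tup3(S1, S1, nat), tree(int), unit) ≐ S.
Bind S1 := tree(tup3(int, unit, unit)); substituting into the one remaining equation that mentions S1 gives: tup3(tup3(tree(tup3(int, unit, unit)), tree(tup3(int, unit, unit)), nat), tree(int), unit) ≐ S.
Bind S := tup3(tup3(tree(tup3(int, unit, unit)), tree(tup3(int, unit, unit)), nat), tree(int), unit); no other remaining equation mentions S. Substituting into the earlier binding gives R := tup3(tup3(tree(tup3(int, unit, unit)), tree(tup3(int, unit, unit)), nat), tree(int), unit).
Delete trivial equation nat ≐ nat.
Delete trivial equation ref(int) ≐ ref(int).
MGU = { R -> tup3(tup3(tree(tup3(int, unit, unit)), tree(tup3(int, unit, unit)), nat), tree(int), unit), S1 -> tree(tup3(int, unit, unit)), S -> tup3(tup3(tree(tup3(int, unit, unit)), tree(tup3(int, unit, unit)), nat), tree(int), unit) }, so S -> tup3(tup3(tree(tup3(int, unit, unit)), tree(tup3(int, unit, unit)), nat), tree(int), unit).

tup3(tup3(tree(tup3(int, unit, unit)), tree(tup3(int, unit, unit)), nat), tree(int), unit)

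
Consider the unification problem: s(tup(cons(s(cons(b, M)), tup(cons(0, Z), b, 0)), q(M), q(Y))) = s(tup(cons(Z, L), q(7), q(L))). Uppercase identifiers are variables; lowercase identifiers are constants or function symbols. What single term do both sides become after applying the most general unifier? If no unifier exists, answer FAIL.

s(tup(cons(s(cons(b, 7)), tup(cons(0, s(cons(b, 7))), b, 0)), q(7), q(tup(cons(0, s(cons(b, 7))), b, 0))))

Decompose s/1: tup(cons(s(cons(b, M)), tup(cons(0, Z), b, 0)), q(M), q(Y)) = tup(cons(Z, L), q(7), q(L)).
Decompose tup/3: cons(s(cons(b, M)), tup(cons(0, Z), b, 0)) = cons(Z, L),  q(M) = q(7),  q(Y) = q(L).
Decompose cons/2: s(cons(b, M)) = Z,  tup(cons(0, Z), b, 0) = L.
Bind Z := s(cons(b, M)); substituting into the one remaining equation that mentions Z gives: tup(cons(0, s(cons(b, M))), b, 0) = L.
Bind L := tup(cons(0, s(cons(b, M))), b, 0); substituting into the one remaining equation that mentions L gives: q(Y) = q(tup(cons(0, s(cons(b, M))), b, 0)).
Decompose q/1: M = 7.
Bind M := 7; substituting into the remaining equation gives: q(Y) = q(tup(cons(0, s(cons(b, 7))), b, 0)). Substituting into the earlier bindings gives Z := s(cons(b, 7)), L := tup(cons(0, s(cons(b, 7))), b, 0).
Decompose q/1: Y = tup(cons(0, s(cons(b, 7))), b, 0).
Bind Y := tup(cons(0, s(cons(b, 7))), b, 0).
Applying the MGU to either side gives s(tup(cons(s(cons(b, 7)), tup(cons(0, s(cons(b, 7))), b, 0)), q(7), q(tup(cons(0, s(cons(b, 7))), b, 0)))).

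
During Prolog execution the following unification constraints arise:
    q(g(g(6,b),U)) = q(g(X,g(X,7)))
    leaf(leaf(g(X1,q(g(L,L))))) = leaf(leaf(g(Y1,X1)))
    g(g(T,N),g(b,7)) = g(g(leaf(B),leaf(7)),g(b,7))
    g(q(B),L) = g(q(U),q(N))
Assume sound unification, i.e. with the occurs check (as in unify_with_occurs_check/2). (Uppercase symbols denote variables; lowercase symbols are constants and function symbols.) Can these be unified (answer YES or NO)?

YES

Decompose q/1: g(g(6,b),U) = g(X,g(X,7)).
Decompose g/2: g(6,b) = X,  U = g(X,7).
Bind X := g(6,b); substituting into the one remaining equation that mentions X gives: U = g(g(6,b),7).
Bind U := g(g(6,b),7); substituting into the one remaining equation that mentions U gives: g(q(B),L) = g(q(g(g(6,b),7)),q(N)).
Decompose leaf/1: leaf(g(X1,q(g(L,L)))) = leaf(g(Y1,X1)).
Decompose leaf/1: g(X1,q(g(L,L))) = g(Y1,X1).
Decompose g/2: X1 = Y1,  q(g(L,L)) = X1.
Bind X1 := Y1; substituting into the one remaining equation that mentions X1 gives: q(g(L,L)) = Y1.
Bind Y1 := q(g(L,L)); no other remaining equation mentions Y1. Substituting into the earlier binding gives X1 := q(g(L,L)).
Decompose g/2: g(T,N) = g(leaf(B),leaf(7)),  g(b,7) = g(b,7).
Decompose g/2: T = leaf(B),  N = leaf(7).
Bind T := leaf(B); no other remaining equation mentions T.
Bind N := leaf(7); substituting into the one remaining equation that mentions N gives: g(q(B),L) = g(q(g(g(6,b),7)),q(leaf(7))).
Delete trivial equation g(b,7) = g(b,7).
Decompose g/2: q(B) = q(g(g(6,b),7)),  L = q(leaf(7)).
Decompose q/1: B = g(g(6,b),7).
Bind B := g(g(6,b),7); no other remaining equation mentions B. Substituting into the earlier binding gives T := leaf(g(g(6,b),7)).
Bind L := q(leaf(7)). Substituting into the earlier bindings gives X1 := q(g(q(leaf(7)),q(leaf(7)))), Y1 := q(g(q(leaf(7)),q(leaf(7)))).
No equations remain and no clash or occurs-check failure arose, so a unifier exists.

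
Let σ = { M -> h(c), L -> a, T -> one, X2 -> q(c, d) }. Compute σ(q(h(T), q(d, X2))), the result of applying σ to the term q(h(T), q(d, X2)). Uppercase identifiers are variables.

Replace each occurrence of T with one.
Replace each occurrence of X2 with q(c, d).
Result: q(h(one), q(d, q(c, d))).

q(h(one), q(d, q(c, d)))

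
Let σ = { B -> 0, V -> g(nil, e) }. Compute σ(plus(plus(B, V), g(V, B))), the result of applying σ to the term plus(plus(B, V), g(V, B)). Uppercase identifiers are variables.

Replace each occurrence of B with 0.
Replace each occurrence of V with g(nil, e).
Result: plus(plus(0, g(nil, e)), g(g(nil, e), 0)).

plus(plus(0, g(nil, e)), g(g(nil, e), 0))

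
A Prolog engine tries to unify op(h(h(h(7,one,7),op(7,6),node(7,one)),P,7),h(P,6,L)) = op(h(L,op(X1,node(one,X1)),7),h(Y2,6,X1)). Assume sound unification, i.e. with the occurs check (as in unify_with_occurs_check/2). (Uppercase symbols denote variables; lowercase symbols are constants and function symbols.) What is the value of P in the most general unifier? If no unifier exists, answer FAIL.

Decompose op/2: h(h(h(7,one,7),op(7,6),node(7,one)),P,7) = h(L,op(X1,node(one,X1)),7),  h(P,6,L) = h(Y2,6,X1).
Decompose h/3: h(h(7,one,7),op(7,6),node(7,one)) = L,  P = op(X1,node(one,X1)),  7 = 7.
Bind L := h(h(7,one,7),op(7,6),node(7,one)); substituting into the one remaining equation that mentions L gives: h(P,6,h(h(7,one,7),op(7,6),node(7,one))) = h(Y2,6,X1).
Bind P := op(X1,node(one,X1)); substituting into the one remaining equation that mentions P gives: h(op(X1,node(one,X1)),6,h(h(7,one,7),op(7,6),node(7,one))) = h(Y2,6,X1).
Delete trivial equation 7 = 7.
Decompose h/3: op(X1,node(one,X1)) = Y2,  6 = 6,  h(h(7,one,7),op(7,6),node(7,one)) = X1.
Bind Y2 := op(X1,node(one,X1)); no other remaining equation mentions Y2.
Delete trivial equation 6 = 6.
Bind X1 := h(h(7,one,7),op(7,6),node(7,one)). Substituting into the earlier bindings gives P := op(h(h(7,one,7),op(7,6),node(7,one)),node(one,h(h(7,one,7),op(7,6),node(7,one)))), Y2 := op(h(h(7,one,7),op(7,6),node(7,one)),node(one,h(h(7,one,7),op(7,6),node(7,one)))).
MGU = { L ↦ h(h(7,one,7),op(7,6),node(7,one)), P ↦ op(h(h(7,one,7),op(7,6),node(7,one)),node(one,h(h(7,one,7),op(7,6),node(7,one)))), Y2 ↦ op(h(h(7,one,7),op(7,6),node(7,one)),node(one,h(h(7,one,7),op(7,6),node(7,one)))), X1 ↦ h(h(7,one,7),op(7,6),node(7,one)) }, so P ↦ op(h(h(7,one,7),op(7,6),node(7,one)),node(one,h(h(7,one,7),op(7,6),node(7,one)))).

op(h(h(7,one,7),op(7,6),node(7,one)),node(one,h(h(7,one,7),op(7,6),node(7,one))))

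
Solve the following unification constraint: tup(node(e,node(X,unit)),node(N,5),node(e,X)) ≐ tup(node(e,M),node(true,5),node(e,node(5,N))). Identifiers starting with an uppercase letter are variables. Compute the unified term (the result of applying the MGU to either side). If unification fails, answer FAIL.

tup(node(e,node(node(5,true),unit)),node(true,5),node(e,node(5,true)))

Decompose tup/3: node(e,node(X,unit)) ≐ node(e,M),  node(N,5) ≐ node(true,5),  node(e,X) ≐ node(e,node(5,N)).
Decompose node/2: e ≐ e,  node(X,unit) ≐ M.
Delete trivial equation e ≐ e.
Bind M := node(X,unit); no other remaining equation mentions M.
Decompose node/2: N ≐ true,  5 ≐ 5.
Bind N := true; substituting into the one remaining equation that mentions N gives: node(e,X) ≐ node(e,node(5,true)).
Delete trivial equation 5 ≐ 5.
Decompose node/2: e ≐ e,  X ≐ node(5,true).
Delete trivial equation e ≐ e.
Bind X := node(5,true). Substituting into the earlier binding gives M := node(node(5,true),unit).
Applying the MGU to either side gives tup(node(e,node(node(5,true),unit)),node(true,5),node(e,node(5,true))).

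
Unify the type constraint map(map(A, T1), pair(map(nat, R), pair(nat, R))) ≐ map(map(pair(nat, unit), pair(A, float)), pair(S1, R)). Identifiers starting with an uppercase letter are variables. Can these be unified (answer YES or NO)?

NO

Decompose map/2: map(A, T1) ≐ map(pair(nat, unit), pair(A, float)),  pair(map(nat, R), pair(nat, R)) ≐ pair(S1, R).
Decompose map/2: A ≐ pair(nat, unit),  T1 ≐ pair(A, float).
Bind A := pair(nat, unit); substituting into the one remaining equation that mentions A gives: T1 ≐ pair(pair(nat, unit), float).
Bind T1 := pair(pair(nat, unit), float); no other remaining equation mentions T1.
Decompose pair/2: map(nat, R) ≐ S1,  pair(nat, R) ≐ R.
Bind S1 := map(nat, R); no other remaining equation mentions S1.
Occurs check fails: R occurs in pair(nat, R); the equation R ≐ pair(nat, R) has no finite solution.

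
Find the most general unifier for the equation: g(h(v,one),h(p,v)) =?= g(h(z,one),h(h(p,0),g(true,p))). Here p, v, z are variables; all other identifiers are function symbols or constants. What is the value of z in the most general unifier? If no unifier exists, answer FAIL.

Decompose g/2: h(v,one) =?= h(z,one),  h(p,v) =?= h(h(p,0),g(true,p)).
Decompose h/2: v =?= z,  one =?= one.
Bind v := z; substituting into the one remaining equation that mentions v gives: h(p,z) =?= h(h(p,0),g(true,p)).
Delete trivial equation one =?= one.
Decompose h/2: p =?= h(p,0),  z =?= g(true,p).
Occurs check fails: p occurs in h(p,0); the equation p =?= h(p,0) has no finite solution.

FAIL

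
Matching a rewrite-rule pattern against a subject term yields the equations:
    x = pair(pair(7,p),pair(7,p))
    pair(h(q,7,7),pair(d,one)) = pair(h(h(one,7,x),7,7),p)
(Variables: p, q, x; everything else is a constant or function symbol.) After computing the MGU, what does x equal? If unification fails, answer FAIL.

Bind x := pair(pair(7,p),pair(7,p)); substituting into the remaining equation gives: pair(h(q,7,7),pair(d,one)) = pair(h(h(one,7,pair(pair(7,p),pair(7,p))),7,7),p).
Decompose pair/2: h(q,7,7) = h(h(one,7,pair(pair(7,p),pair(7,p))),7,7),  pair(d,one) = p.
Decompose h/3: q = h(one,7,pair(pair(7,p),pair(7,p))),  7 = 7,  7 = 7.
Bind q := h(one,7,pair(pair(7,p),pair(7,p))); no other remaining equation mentions q.
Delete trivial equation 7 = 7.
Delete trivial equation 7 = 7.
Bind p := pair(d,one). Substituting into the earlier bindings gives x := pair(pair(7,pair(d,one)),pair(7,pair(d,one))), q := h(one,7,pair(pair(7,pair(d,one)),pair(7,pair(d,one)))).
MGU = { x -> pair(pair(7,pair(d,one)),pair(7,pair(d,one))), q -> h(one,7,pair(pair(7,pair(d,one)),pair(7,pair(d,one)))), p -> pair(d,one) }, so x -> pair(pair(7,pair(d,one)),pair(7,pair(d,one))).

pair(pair(7,pair(d,one)),pair(7,pair(d,one)))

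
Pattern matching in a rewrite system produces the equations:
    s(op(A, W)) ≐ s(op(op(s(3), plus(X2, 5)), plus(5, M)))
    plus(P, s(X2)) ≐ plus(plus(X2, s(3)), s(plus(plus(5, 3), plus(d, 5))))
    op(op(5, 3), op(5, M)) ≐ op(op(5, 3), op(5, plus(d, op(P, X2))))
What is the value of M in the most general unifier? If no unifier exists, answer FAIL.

plus(d, op(plus(plus(plus(5, 3), plus(d, 5)), s(3)), plus(plus(5, 3), plus(d, 5))))

Decompose s/1: op(A, W) ≐ op(op(s(3), plus(X2, 5)), plus(5, M)).
Decompose op/2: A ≐ op(s(3), plus(X2, 5)),  W ≐ plus(5, M).
Bind A := op(s(3), plus(X2, 5)); no other remaining equation mentions A.
Bind W := plus(5, M); no other remaining equation mentions W.
Decompose plus/2: P ≐ plus(X2, s(3)),  s(X2) ≐ s(plus(plus(5, 3), plus(d, 5))).
Bind P := plus(X2, s(3)); substituting into the one remaining equation that mentions P gives: op(op(5, 3), op(5, M)) ≐ op(op(5, 3), op(5, plus(d, op(plus(X2, s(3)), X2)))).
Decompose s/1: X2 ≐ plus(plus(5, 3), plus(d, 5)).
Bind X2 := plus(plus(5, 3), plus(d, 5)); substituting into the remaining equation gives: op(op(5, 3), op(5, M)) ≐ op(op(5, 3), op(5, plus(d, op(plus(plus(plus(5, 3), plus(d, 5)), s(3)), plus(plus(5, 3), plus(d, 5)))))). Substituting into the earlier bindings gives A := op(s(3), plus(plus(plus(5, 3), plus(d, 5)), 5)), P := plus(plus(plus(5, 3), plus(d, 5)), s(3)).
Decompose op/2: op(5, 3) ≐ op(5, 3),  op(5, M) ≐ op(5, plus(d, op(plus(plus(plus(5, 3), plus(d, 5)), s(3)), plus(plus(5, 3), plus(d, 5))))).
Delete trivial equation op(5, 3) ≐ op(5, 3).
Decompose op/2: 5 ≐ 5,  M ≐ plus(d, op(plus(plus(plus(5, 3), plus(d, 5)), s(3)), plus(plus(5, 3), plus(d, 5)))).
Delete trivial equation 5 ≐ 5.
Bind M := plus(d, op(plus(plus(plus(5, 3), plus(d, 5)), s(3)), plus(plus(5, 3), plus(d, 5)))). Substituting into the earlier binding gives W := plus(5, plus(d, op(plus(plus(plus(5, 3), plus(d, 5)), s(3)), plus(plus(5, 3), plus(d, 5))))).
MGU = { A := op(s(3), plus(plus(plus(5, 3), plus(d, 5)), 5)), W := plus(5, plus(d, op(plus(plus(plus(5, 3), plus(d, 5)), s(3)), plus(plus(5, 3), plus(d, 5))))), P := plus(plus(plus(5, 3), plus(d, 5)), s(3)), X2 := plus(plus(5, 3), plus(d, 5)), M := plus(d, op(plus(plus(plus(5, 3), plus(d, 5)), s(3)), plus(plus(5, 3), plus(d, 5)))) }, so M := plus(d, op(plus(plus(plus(5, 3), plus(d, 5)), s(3)), plus(plus(5, 3), plus(d, 5)))).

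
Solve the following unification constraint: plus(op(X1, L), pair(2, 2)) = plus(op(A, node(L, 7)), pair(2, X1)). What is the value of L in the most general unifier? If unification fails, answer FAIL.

FAIL

Decompose plus/2: op(X1, L) = op(A, node(L, 7)),  pair(2, 2) = pair(2, X1).
Decompose op/2: X1 = A,  L = node(L, 7).
Bind X1 := A; substituting into the one remaining equation that mentions X1 gives: pair(2, 2) = pair(2, A).
Occurs check fails: L occurs in node(L, 7); the equation L = node(L, 7) has no finite solution.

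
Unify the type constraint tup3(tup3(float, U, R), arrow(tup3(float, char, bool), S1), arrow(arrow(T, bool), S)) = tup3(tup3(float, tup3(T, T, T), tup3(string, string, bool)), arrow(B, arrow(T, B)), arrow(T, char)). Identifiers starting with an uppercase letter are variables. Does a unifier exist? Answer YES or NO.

NO

Decompose tup3/3: tup3(float, U, R) = tup3(float, tup3(T, T, T), tup3(string, string, bool)),  arrow(tup3(float, char, bool), S1) = arrow(B, arrow(T, B)),  arrow(arrow(T, bool), S) = arrow(T, char).
Decompose tup3/3: float = float,  U = tup3(T, T, T),  R = tup3(string, string, bool).
Delete trivial equation float = float.
Bind U := tup3(T, T, T); no other remaining equation mentions U.
Bind R := tup3(string, string, bool); no other remaining equation mentions R.
Decompose arrow/2: tup3(float, char, bool) = B,  S1 = arrow(T, B).
Bind B := tup3(float, char, bool); substituting into the one remaining equation that mentions B gives: S1 = arrow(T, tup3(float, char, bool)).
Bind S1 := arrow(T, tup3(float, char, bool)); no other remaining equation mentions S1.
Decompose arrow/2: arrow(T, bool) = T,  S = char.
Occurs check fails: T occurs in arrow(T, bool); the equation T = arrow(T, bool) has no finite solution.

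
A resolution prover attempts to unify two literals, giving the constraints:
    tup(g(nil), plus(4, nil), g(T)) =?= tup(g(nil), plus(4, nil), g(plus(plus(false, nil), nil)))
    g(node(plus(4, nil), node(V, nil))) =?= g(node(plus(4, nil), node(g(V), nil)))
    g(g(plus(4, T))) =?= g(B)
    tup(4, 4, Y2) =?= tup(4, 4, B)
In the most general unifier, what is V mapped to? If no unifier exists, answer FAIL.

FAIL

Decompose tup/3: g(nil) =?= g(nil),  plus(4, nil) =?= plus(4, nil),  g(T) =?= g(plus(plus(false, nil), nil)).
Delete trivial equation g(nil) =?= g(nil).
Delete trivial equation plus(4, nil) =?= plus(4, nil).
Decompose g/1: T =?= plus(plus(false, nil), nil).
Bind T := plus(plus(false, nil), nil); substituting into the one remaining equation that mentions T gives: g(g(plus(4, plus(plus(false, nil), nil)))) =?= g(B).
Decompose g/1: node(plus(4, nil), node(V, nil)) =?= node(plus(4, nil), node(g(V), nil)).
Decompose node/2: plus(4, nil) =?= plus(4, nil),  node(V, nil) =?= node(g(V), nil).
Delete trivial equation plus(4, nil) =?= plus(4, nil).
Decompose node/2: V =?= g(V),  nil =?= nil.
Occurs check fails: V occurs in g(V); the equation V =?= g(V) has no finite solution.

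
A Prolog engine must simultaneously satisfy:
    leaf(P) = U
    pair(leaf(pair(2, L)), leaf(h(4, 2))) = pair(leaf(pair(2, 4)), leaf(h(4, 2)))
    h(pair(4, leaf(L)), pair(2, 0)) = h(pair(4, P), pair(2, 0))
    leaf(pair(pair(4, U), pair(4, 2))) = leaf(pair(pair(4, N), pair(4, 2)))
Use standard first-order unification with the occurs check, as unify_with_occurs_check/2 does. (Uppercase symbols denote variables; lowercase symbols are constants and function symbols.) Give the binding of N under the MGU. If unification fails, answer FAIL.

Bind U := leaf(P); substituting into the one remaining equation that mentions U gives: leaf(pair(pair(4, leaf(P)), pair(4, 2))) = leaf(pair(pair(4, N), pair(4, 2))).
Decompose pair/2: leaf(pair(2, L)) = leaf(pair(2, 4)),  leaf(h(4, 2)) = leaf(h(4, 2)).
Decompose leaf/1: pair(2, L) = pair(2, 4).
Decompose pair/2: 2 = 2,  L = 4.
Delete trivial equation 2 = 2.
Bind L := 4; substituting into the one remaining equation that mentions L gives: h(pair(4, leaf(4)), pair(2, 0)) = h(pair(4, P), pair(2, 0)).
Delete trivial equation leaf(h(4, 2)) = leaf(h(4, 2)).
Decompose h/2: pair(4, leaf(4)) = pair(4, P),  pair(2, 0) = pair(2, 0).
Decompose pair/2: 4 = 4,  leaf(4) = P.
Delete trivial equation 4 = 4.
Bind P := leaf(4); substituting into the one remaining equation that mentions P gives: leaf(pair(pair(4, leaf(leaf(4))), pair(4, 2))) = leaf(pair(pair(4, N), pair(4, 2))). Substituting into the earlier binding gives U := leaf(leaf(4)).
Delete trivial equation pair(2, 0) = pair(2, 0).
Decompose leaf/1: pair(pair(4, leaf(leaf(4))), pair(4, 2)) = pair(pair(4, N), pair(4, 2)).
Decompose pair/2: pair(4, leaf(leaf(4))) = pair(4, N),  pair(4, 2) = pair(4, 2).
Decompose pair/2: 4 = 4,  leaf(leaf(4)) = N.
Delete trivial equation 4 = 4.
Bind N := leaf(leaf(4)); no other remaining equation mentions N.
Delete trivial equation pair(4, 2) = pair(4, 2).
MGU = { U = leaf(leaf(4)), L = 4, P = leaf(4), N = leaf(leaf(4)) }, so N = leaf(leaf(4)).

leaf(leaf(4))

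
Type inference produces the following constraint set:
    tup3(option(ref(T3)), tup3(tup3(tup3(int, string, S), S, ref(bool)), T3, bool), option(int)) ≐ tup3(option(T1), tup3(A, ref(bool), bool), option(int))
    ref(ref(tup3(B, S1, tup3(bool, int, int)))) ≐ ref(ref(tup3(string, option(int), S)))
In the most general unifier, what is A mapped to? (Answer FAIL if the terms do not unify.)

tup3(tup3(int, string, tup3(bool, int, int)), tup3(bool, int, int), ref(bool))

Decompose tup3/3: option(ref(T3)) ≐ option(T1),  tup3(tup3(tup3(int, string, S), S, ref(bool)), T3, bool) ≐ tup3(A, ref(bool), bool),  option(int) ≐ option(int).
Decompose option/1: ref(T3) ≐ T1.
Bind T1 := ref(T3); no other remaining equation mentions T1.
Decompose tup3/3: tup3(tup3(int, string, S), S, ref(bool)) ≐ A,  T3 ≐ ref(bool),  bool ≐ bool.
Bind A := tup3(tup3(int, string, S), S, ref(bool)); no other remaining equation mentions A.
Bind T3 := ref(bool); no other remaining equation mentions T3. Substituting into the earlier binding gives T1 := ref(ref(bool)).
Delete trivial equation bool ≐ bool.
Delete trivial equation option(int) ≐ option(int).
Decompose ref/1: ref(tup3(B, S1, tup3(bool, int, int))) ≐ ref(tup3(string, option(int), S)).
Decompose ref/1: tup3(B, S1, tup3(bool, int, int)) ≐ tup3(string, option(int), S).
Decompose tup3/3: B ≐ string,  S1 ≐ option(int),  tup3(bool, int, int) ≐ S.
Bind B := string; no other remaining equation mentions B.
Bind S1 := option(int); no other remaining equation mentions S1.
Bind S := tup3(bool, int, int). Substituting into the earlier binding gives A := tup3(tup3(int, string, tup3(bool, int, int)), tup3(bool, int, int), ref(bool)).
MGU = { T1 := ref(ref(bool)), A := tup3(tup3(int, string, tup3(bool, int, int)), tup3(bool, int, int), ref(bool)), T3 := ref(bool), B := string, S1 := option(int), S := tup3(bool, int, int) }, so A := tup3(tup3(int, string, tup3(bool, int, int)), tup3(bool, int, int), ref(bool)).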